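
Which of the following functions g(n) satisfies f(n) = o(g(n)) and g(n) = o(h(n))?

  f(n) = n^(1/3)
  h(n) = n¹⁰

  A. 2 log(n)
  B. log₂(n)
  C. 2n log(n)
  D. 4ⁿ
C

We need g(n) with n^(1/3) = o(g(n)) and g(n) = o(n¹⁰), i.e. O(n^(1/3)) ≺ g ≺ O(n¹⁰).
Check each option:
  A. 2 log(n) — O(log n) does not grow strictly faster than f(n)
  B. log₂(n) — O(log n) does not grow strictly faster than f(n)
  C. 2n log(n) — O(n log n) is strictly between O(n^(1/3)) and O(n¹⁰) ✓
  D. 4ⁿ — O(4ⁿ) does not grow strictly slower than h(n)

Only option C (2n log(n)) lies strictly between.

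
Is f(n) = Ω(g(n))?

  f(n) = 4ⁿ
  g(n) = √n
True

f(n) = 4ⁿ is O(4ⁿ), and g(n) = √n is O(√n).
Since O(4ⁿ) grows at least as fast as O(√n), f(n) = Ω(g(n)) is true.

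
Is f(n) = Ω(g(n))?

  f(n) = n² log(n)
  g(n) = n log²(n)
True

f(n) = n² log(n) is O(n² log n), and g(n) = n log²(n) is O(n log² n).
Since O(n² log n) grows at least as fast as O(n log² n), f(n) = Ω(g(n)) is true.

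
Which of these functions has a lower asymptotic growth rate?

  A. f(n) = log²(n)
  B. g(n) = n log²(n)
A

f(n) = log²(n) is O(log² n), while g(n) = n log²(n) is O(n log² n).
Since O(log² n) grows slower than O(n log² n), f(n) is dominated.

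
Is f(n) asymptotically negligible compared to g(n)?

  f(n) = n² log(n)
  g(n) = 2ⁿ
True

f(n) = n² log(n) is O(n² log n), and g(n) = 2ⁿ is O(2ⁿ).
Since O(n² log n) grows strictly slower than O(2ⁿ), f(n) = o(g(n)) is true.
This means lim(n→∞) f(n)/g(n) = 0.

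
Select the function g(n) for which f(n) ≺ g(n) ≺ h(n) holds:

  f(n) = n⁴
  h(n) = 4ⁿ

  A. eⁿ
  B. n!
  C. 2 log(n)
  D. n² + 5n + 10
A

We need g(n) with n⁴ = o(g(n)) and g(n) = o(4ⁿ), i.e. O(n⁴) ≺ g ≺ O(4ⁿ).
Check each option:
  A. eⁿ — O(eⁿ) is strictly between O(n⁴) and O(4ⁿ) ✓
  B. n! — O(n!) does not grow strictly slower than h(n)
  C. 2 log(n) — O(log n) does not grow strictly faster than f(n)
  D. n² + 5n + 10 — O(n²) does not grow strictly faster than f(n)

Only option A (eⁿ) lies strictly between.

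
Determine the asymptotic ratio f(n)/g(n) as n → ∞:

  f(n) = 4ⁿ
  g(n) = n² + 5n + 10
∞

Since 4ⁿ (O(4ⁿ)) grows faster than n² + 5n + 10 (O(n²)),
the ratio f(n)/g(n) → ∞ as n → ∞.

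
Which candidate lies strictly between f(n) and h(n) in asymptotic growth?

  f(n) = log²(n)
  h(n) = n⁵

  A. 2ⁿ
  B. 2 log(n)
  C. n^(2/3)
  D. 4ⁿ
C

We need g(n) with log²(n) = o(g(n)) and g(n) = o(n⁵), i.e. O(log² n) ≺ g ≺ O(n⁵).
Check each option:
  A. 2ⁿ — O(2ⁿ) does not grow strictly slower than h(n)
  B. 2 log(n) — O(log n) does not grow strictly faster than f(n)
  C. n^(2/3) — O(n^(2/3)) is strictly between O(log² n) and O(n⁵) ✓
  D. 4ⁿ — O(4ⁿ) does not grow strictly slower than h(n)

Only option C (n^(2/3)) lies strictly between.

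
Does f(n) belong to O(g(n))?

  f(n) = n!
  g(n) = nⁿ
True

f(n) = n! is O(n!), and g(n) = nⁿ is O(nⁿ).
Since O(n!) ⊆ O(nⁿ) (f grows no faster than g), f(n) = O(g(n)) is true.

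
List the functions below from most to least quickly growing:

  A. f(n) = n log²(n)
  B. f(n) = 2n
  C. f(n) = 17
A > B > C

Comparing growth rates:
A = n log²(n) is O(n log² n)
B = 2n is O(n)
C = 17 is O(1)

Therefore, the order from fastest to slowest is: A > B > C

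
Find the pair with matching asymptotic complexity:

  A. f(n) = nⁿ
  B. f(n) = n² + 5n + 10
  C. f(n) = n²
B and C

Examining each function:
  A. nⁿ is O(nⁿ)
  B. n² + 5n + 10 is O(n²)
  C. n² is O(n²)

Functions B and C both have the same complexity class.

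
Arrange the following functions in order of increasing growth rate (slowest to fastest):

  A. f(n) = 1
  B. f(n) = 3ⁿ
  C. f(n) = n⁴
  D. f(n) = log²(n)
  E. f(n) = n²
A < D < E < C < B

Comparing growth rates:
A = 1 is O(1)
D = log²(n) is O(log² n)
E = n² is O(n²)
C = n⁴ is O(n⁴)
B = 3ⁿ is O(3ⁿ)

Therefore, the order from slowest to fastest is: A < D < E < C < B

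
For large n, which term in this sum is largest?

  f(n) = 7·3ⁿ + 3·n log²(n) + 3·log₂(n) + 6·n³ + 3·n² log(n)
7·3ⁿ

Looking at each term:
  - 7·3ⁿ is O(3ⁿ)
  - 3·n log²(n) is O(n log² n)
  - 3·log₂(n) is O(log n)
  - 6·n³ is O(n³)
  - 3·n² log(n) is O(n² log n)

The term 7·3ⁿ (O(3ⁿ)) grows fastest and dominates all others.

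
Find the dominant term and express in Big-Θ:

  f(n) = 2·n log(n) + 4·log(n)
Θ(n log n)

Order the terms by growth rate: 4·log(n) ≺ 2·n log(n).
The fastest-growing term 2·n log(n) dominates as n → ∞; dropping its constant factor gives Θ(n log n).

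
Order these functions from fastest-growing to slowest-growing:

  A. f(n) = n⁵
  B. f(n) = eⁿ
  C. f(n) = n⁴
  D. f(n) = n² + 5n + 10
B > A > C > D

Comparing growth rates:
B = eⁿ is O(eⁿ)
A = n⁵ is O(n⁵)
C = n⁴ is O(n⁴)
D = n² + 5n + 10 is O(n²)

Therefore, the order from fastest to slowest is: B > A > C > D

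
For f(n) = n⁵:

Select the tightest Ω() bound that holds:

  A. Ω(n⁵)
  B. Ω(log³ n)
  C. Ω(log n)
A

f(n) = n⁵ is Ω(n⁵).
All listed options are valid Big-Ω bounds (lower bounds),
but Ω(n⁵) is the tightest (largest valid bound).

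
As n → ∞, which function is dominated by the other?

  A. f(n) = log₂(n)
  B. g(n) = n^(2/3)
A

f(n) = log₂(n) is O(log n), while g(n) = n^(2/3) is O(n^(2/3)).
Since O(log n) grows slower than O(n^(2/3)), f(n) is dominated.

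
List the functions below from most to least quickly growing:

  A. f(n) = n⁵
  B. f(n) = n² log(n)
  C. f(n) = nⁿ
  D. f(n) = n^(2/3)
C > A > B > D

Comparing growth rates:
C = nⁿ is O(nⁿ)
A = n⁵ is O(n⁵)
B = n² log(n) is O(n² log n)
D = n^(2/3) is O(n^(2/3))

Therefore, the order from fastest to slowest is: C > A > B > D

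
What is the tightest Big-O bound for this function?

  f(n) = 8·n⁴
O(n⁴)

The dominant term in 8·n⁴ is 8·n⁴, which is Θ(n⁴).
Constants are absorbed, so the tightest bound is O(n⁴).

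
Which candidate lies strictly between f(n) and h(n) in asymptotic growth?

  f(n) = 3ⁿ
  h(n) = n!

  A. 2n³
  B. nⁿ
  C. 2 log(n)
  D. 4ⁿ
D

We need g(n) with 3ⁿ = o(g(n)) and g(n) = o(n!), i.e. O(3ⁿ) ≺ g ≺ O(n!).
Check each option:
  A. 2n³ — O(n³) does not grow strictly faster than f(n)
  B. nⁿ — O(nⁿ) does not grow strictly slower than h(n)
  C. 2 log(n) — O(log n) does not grow strictly faster than f(n)
  D. 4ⁿ — O(4ⁿ) is strictly between O(3ⁿ) and O(n!) ✓

Only option D (4ⁿ) lies strictly between.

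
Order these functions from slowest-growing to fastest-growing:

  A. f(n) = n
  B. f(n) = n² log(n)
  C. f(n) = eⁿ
A < B < C

Comparing growth rates:
A = n is O(n)
B = n² log(n) is O(n² log n)
C = eⁿ is O(eⁿ)

Therefore, the order from slowest to fastest is: A < B < C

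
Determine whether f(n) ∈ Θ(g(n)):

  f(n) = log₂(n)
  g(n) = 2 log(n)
True

f(n) = log₂(n) and g(n) = 2 log(n) are both O(log n).
Since they have the same asymptotic growth rate, f(n) = Θ(g(n)) is true.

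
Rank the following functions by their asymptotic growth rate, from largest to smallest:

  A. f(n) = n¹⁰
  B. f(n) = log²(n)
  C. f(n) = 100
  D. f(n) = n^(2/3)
A > D > B > C

Comparing growth rates:
A = n¹⁰ is O(n¹⁰)
D = n^(2/3) is O(n^(2/3))
B = log²(n) is O(log² n)
C = 100 is O(1)

Therefore, the order from fastest to slowest is: A > D > B > C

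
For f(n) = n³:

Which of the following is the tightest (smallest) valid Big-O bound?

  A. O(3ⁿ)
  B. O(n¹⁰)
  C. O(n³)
C

f(n) = n³ is O(n³).
All listed options are valid Big-O bounds (upper bounds),
but O(n³) is the tightest (smallest valid bound).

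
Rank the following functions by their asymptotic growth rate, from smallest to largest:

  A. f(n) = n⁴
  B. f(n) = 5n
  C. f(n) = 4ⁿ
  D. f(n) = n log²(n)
B < D < A < C

Comparing growth rates:
B = 5n is O(n)
D = n log²(n) is O(n log² n)
A = n⁴ is O(n⁴)
C = 4ⁿ is O(4ⁿ)

Therefore, the order from slowest to fastest is: B < D < A < C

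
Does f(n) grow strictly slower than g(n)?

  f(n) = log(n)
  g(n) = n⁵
True

f(n) = log(n) is O(log n), and g(n) = n⁵ is O(n⁵).
Since O(log n) grows strictly slower than O(n⁵), f(n) = o(g(n)) is true.
This means lim(n→∞) f(n)/g(n) = 0.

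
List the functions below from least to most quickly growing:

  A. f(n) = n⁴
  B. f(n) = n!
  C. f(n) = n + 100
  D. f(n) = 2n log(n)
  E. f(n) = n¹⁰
C < D < A < E < B

Comparing growth rates:
C = n + 100 is O(n)
D = 2n log(n) is O(n log n)
A = n⁴ is O(n⁴)
E = n¹⁰ is O(n¹⁰)
B = n! is O(n!)

Therefore, the order from slowest to fastest is: C < D < A < E < B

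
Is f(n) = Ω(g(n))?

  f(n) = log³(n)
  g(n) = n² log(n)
False

f(n) = log³(n) is O(log³ n), and g(n) = n² log(n) is O(n² log n).
Since O(log³ n) grows slower than O(n² log n), f(n) = Ω(g(n)) is false.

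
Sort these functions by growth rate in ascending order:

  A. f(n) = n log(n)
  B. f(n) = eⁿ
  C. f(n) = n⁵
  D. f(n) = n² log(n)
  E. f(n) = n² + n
A < E < D < C < B

Comparing growth rates:
A = n log(n) is O(n log n)
E = n² + n is O(n²)
D = n² log(n) is O(n² log n)
C = n⁵ is O(n⁵)
B = eⁿ is O(eⁿ)

Therefore, the order from slowest to fastest is: A < E < D < C < B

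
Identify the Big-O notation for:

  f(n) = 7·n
O(n)

The dominant term in 7·n is 7·n, which is Θ(n).
Constants are absorbed, so the tightest bound is O(n).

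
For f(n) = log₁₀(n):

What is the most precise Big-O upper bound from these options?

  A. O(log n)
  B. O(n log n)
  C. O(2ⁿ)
A

f(n) = log₁₀(n) is O(log n).
All listed options are valid Big-O bounds (upper bounds),
but O(log n) is the tightest (smallest valid bound).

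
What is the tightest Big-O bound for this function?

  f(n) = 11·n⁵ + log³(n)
O(n⁵)

The dominant term in 11·n⁵ + log³(n) is 11·n⁵, which is Θ(n⁵).
Lower-order terms (log³(n)) are asymptotically negligible.
Constants are absorbed, so the tightest bound is O(n⁵).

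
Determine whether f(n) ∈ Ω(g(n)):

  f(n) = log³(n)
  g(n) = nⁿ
False

f(n) = log³(n) is O(log³ n), and g(n) = nⁿ is O(nⁿ).
Since O(log³ n) grows slower than O(nⁿ), f(n) = Ω(g(n)) is false.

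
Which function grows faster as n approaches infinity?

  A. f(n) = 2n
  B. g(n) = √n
A

f(n) = 2n is O(n), while g(n) = √n is O(√n).
Since O(n) grows faster than O(√n), f(n) dominates.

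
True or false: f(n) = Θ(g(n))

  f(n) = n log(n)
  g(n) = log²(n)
False

f(n) = n log(n) is O(n log n), and g(n) = log²(n) is O(log² n).
Since they have different growth rates, f(n) = Θ(g(n)) is false.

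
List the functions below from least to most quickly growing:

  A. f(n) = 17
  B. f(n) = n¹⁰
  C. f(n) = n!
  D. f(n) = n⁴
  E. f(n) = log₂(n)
A < E < D < B < C

Comparing growth rates:
A = 17 is O(1)
E = log₂(n) is O(log n)
D = n⁴ is O(n⁴)
B = n¹⁰ is O(n¹⁰)
C = n! is O(n!)

Therefore, the order from slowest to fastest is: A < E < D < B < C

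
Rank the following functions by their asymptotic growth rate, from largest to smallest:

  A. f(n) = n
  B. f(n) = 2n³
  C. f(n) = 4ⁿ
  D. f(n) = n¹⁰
C > D > B > A

Comparing growth rates:
C = 4ⁿ is O(4ⁿ)
D = n¹⁰ is O(n¹⁰)
B = 2n³ is O(n³)
A = n is O(n)

Therefore, the order from fastest to slowest is: C > D > B > A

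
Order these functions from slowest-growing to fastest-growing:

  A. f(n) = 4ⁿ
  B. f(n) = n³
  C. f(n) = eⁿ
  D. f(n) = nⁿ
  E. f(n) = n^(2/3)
E < B < C < A < D

Comparing growth rates:
E = n^(2/3) is O(n^(2/3))
B = n³ is O(n³)
C = eⁿ is O(eⁿ)
A = 4ⁿ is O(4ⁿ)
D = nⁿ is O(nⁿ)

Therefore, the order from slowest to fastest is: E < B < C < A < D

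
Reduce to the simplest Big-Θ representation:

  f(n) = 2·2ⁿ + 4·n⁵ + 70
Θ(2ⁿ)

Order the terms by growth rate: 70 ≺ 4·n⁵ ≺ 2·2ⁿ.
The fastest-growing term 2·2ⁿ dominates as n → ∞; dropping its constant factor gives Θ(2ⁿ).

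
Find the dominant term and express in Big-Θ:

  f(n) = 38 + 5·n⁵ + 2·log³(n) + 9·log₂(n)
Θ(n⁵)

Order the terms by growth rate: 38 ≺ 9·log₂(n) ≺ 2·log³(n) ≺ 5·n⁵.
The fastest-growing term 5·n⁵ dominates as n → ∞; dropping its constant factor gives Θ(n⁵).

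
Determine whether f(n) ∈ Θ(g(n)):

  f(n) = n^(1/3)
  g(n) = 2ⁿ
False

f(n) = n^(1/3) is O(n^(1/3)), and g(n) = 2ⁿ is O(2ⁿ).
Since they have different growth rates, f(n) = Θ(g(n)) is false.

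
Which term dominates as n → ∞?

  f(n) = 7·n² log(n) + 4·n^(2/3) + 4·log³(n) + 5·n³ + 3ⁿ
3ⁿ

Looking at each term:
  - 7·n² log(n) is O(n² log n)
  - 4·n^(2/3) is O(n^(2/3))
  - 4·log³(n) is O(log³ n)
  - 5·n³ is O(n³)
  - 3ⁿ is O(3ⁿ)

The term 3ⁿ (O(3ⁿ)) grows fastest and dominates all others.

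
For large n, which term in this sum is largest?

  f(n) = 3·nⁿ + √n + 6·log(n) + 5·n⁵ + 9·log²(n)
3·nⁿ

Looking at each term:
  - 3·nⁿ is O(nⁿ)
  - √n is O(√n)
  - 6·log(n) is O(log n)
  - 5·n⁵ is O(n⁵)
  - 9·log²(n) is O(log² n)

The term 3·nⁿ (O(nⁿ)) grows fastest and dominates all others.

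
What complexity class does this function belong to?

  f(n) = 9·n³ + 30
O(n³)

The dominant term in 9·n³ + 30 is 9·n³, which is Θ(n³).
Lower-order terms (30) are asymptotically negligible.
Constants are absorbed, so the tightest bound is O(n³).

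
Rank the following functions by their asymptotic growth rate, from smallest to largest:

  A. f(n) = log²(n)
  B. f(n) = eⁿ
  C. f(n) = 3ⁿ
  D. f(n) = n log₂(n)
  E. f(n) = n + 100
A < E < D < B < C

Comparing growth rates:
A = log²(n) is O(log² n)
E = n + 100 is O(n)
D = n log₂(n) is O(n log n)
B = eⁿ is O(eⁿ)
C = 3ⁿ is O(3ⁿ)

Therefore, the order from slowest to fastest is: A < E < D < B < C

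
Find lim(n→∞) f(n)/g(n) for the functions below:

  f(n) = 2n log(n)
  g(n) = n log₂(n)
log(4)

Since 2n log(n) and n log₂(n) have the same growth rate (O(n log n)),
the ratio converges to a constant: log(4).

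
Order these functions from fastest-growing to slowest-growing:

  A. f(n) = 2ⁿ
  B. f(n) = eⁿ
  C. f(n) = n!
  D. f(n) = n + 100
C > B > A > D

Comparing growth rates:
C = n! is O(n!)
B = eⁿ is O(eⁿ)
A = 2ⁿ is O(2ⁿ)
D = n + 100 is O(n)

Therefore, the order from fastest to slowest is: C > B > A > D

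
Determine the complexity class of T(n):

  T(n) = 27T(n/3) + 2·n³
Θ(n³ log n)

Master Theorem: a = 27, b = 3, f(n) = 2·n³.
Compute the critical exponent d = log₃(27) = 3.
Compare f(n) = Θ(n³) against n^d:
  k = 3 = d, so f(n) = Θ(n^d) — Case 2.
  Work is balanced across levels: T(n) = Θ(n^d log n) = Θ(n³ log n).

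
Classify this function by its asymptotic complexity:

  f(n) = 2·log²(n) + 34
O(log² n)

The dominant term in 2·log²(n) + 34 is 2·log²(n), which is Θ(log² n).
Lower-order terms (34) are asymptotically negligible.
Constants are absorbed, so the tightest bound is O(log² n).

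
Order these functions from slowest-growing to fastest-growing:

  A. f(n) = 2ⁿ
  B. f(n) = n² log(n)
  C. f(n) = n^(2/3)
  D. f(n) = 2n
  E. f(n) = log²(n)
E < C < D < B < A

Comparing growth rates:
E = log²(n) is O(log² n)
C = n^(2/3) is O(n^(2/3))
D = 2n is O(n)
B = n² log(n) is O(n² log n)
A = 2ⁿ is O(2ⁿ)

Therefore, the order from slowest to fastest is: E < C < D < B < A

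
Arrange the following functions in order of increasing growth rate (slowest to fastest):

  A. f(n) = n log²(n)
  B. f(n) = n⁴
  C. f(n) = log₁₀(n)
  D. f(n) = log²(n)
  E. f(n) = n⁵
C < D < A < B < E

Comparing growth rates:
C = log₁₀(n) is O(log n)
D = log²(n) is O(log² n)
A = n log²(n) is O(n log² n)
B = n⁴ is O(n⁴)
E = n⁵ is O(n⁵)

Therefore, the order from slowest to fastest is: C < D < A < B < E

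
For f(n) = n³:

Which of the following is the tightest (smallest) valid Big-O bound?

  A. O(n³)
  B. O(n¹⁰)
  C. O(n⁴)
A

f(n) = n³ is O(n³).
All listed options are valid Big-O bounds (upper bounds),
but O(n³) is the tightest (smallest valid bound).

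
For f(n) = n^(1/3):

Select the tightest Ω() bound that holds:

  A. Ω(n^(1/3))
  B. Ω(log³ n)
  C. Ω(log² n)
A

f(n) = n^(1/3) is Ω(n^(1/3)).
All listed options are valid Big-Ω bounds (lower bounds),
but Ω(n^(1/3)) is the tightest (largest valid bound).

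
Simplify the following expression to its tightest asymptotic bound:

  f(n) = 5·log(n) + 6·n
Θ(n)

Order the terms by growth rate: 5·log(n) ≺ 6·n.
The fastest-growing term 6·n dominates as n → ∞; dropping its constant factor gives Θ(n).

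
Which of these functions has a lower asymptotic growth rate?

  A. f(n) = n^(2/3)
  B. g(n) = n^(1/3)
B

f(n) = n^(2/3) is O(n^(2/3)), while g(n) = n^(1/3) is O(n^(1/3)).
Since O(n^(1/3)) grows slower than O(n^(2/3)), g(n) is dominated.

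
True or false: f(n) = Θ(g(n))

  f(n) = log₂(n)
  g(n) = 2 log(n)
True

f(n) = log₂(n) and g(n) = 2 log(n) are both O(log n).
Since they have the same asymptotic growth rate, f(n) = Θ(g(n)) is true.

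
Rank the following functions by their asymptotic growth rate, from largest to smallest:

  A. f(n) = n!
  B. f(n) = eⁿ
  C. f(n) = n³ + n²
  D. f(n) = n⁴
A > B > D > C

Comparing growth rates:
A = n! is O(n!)
B = eⁿ is O(eⁿ)
D = n⁴ is O(n⁴)
C = n³ + n² is O(n³)

Therefore, the order from fastest to slowest is: A > B > D > C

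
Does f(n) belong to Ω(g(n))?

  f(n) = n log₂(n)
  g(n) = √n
True

f(n) = n log₂(n) is O(n log n), and g(n) = √n is O(√n).
Since O(n log n) grows at least as fast as O(√n), f(n) = Ω(g(n)) is true.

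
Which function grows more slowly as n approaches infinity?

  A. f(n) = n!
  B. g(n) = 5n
B

f(n) = n! is O(n!), while g(n) = 5n is O(n).
Since O(n) grows slower than O(n!), g(n) is dominated.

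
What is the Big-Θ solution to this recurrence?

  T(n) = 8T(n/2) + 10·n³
Θ(n³ log n)

Master Theorem: a = 8, b = 2, f(n) = 10·n³.
Compute the critical exponent d = log₂(8) = 3.
Compare f(n) = Θ(n³) against n^d:
  k = 3 = d, so f(n) = Θ(n^d) — Case 2.
  Work is balanced across levels: T(n) = Θ(n^d log n) = Θ(n³ log n).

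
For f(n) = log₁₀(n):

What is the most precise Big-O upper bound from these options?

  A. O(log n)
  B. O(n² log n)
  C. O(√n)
A

f(n) = log₁₀(n) is O(log n).
All listed options are valid Big-O bounds (upper bounds),
but O(log n) is the tightest (smallest valid bound).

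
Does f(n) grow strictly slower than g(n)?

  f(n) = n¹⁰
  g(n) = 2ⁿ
True

f(n) = n¹⁰ is O(n¹⁰), and g(n) = 2ⁿ is O(2ⁿ).
Since O(n¹⁰) grows strictly slower than O(2ⁿ), f(n) = o(g(n)) is true.
This means lim(n→∞) f(n)/g(n) = 0.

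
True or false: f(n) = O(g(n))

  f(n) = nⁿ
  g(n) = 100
False

f(n) = nⁿ is O(nⁿ), and g(n) = 100 is O(1).
Since O(nⁿ) grows faster than O(1), f(n) = O(g(n)) is false.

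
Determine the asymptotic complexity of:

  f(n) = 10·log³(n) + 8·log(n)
O(log³ n)

The dominant term in 10·log³(n) + 8·log(n) is 10·log³(n), which is Θ(log³ n).
Lower-order terms (8·log(n)) are asymptotically negligible.
Constants are absorbed, so the tightest bound is O(log³ n).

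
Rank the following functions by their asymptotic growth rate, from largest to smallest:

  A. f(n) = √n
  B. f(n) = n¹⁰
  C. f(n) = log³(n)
B > A > C

Comparing growth rates:
B = n¹⁰ is O(n¹⁰)
A = √n is O(√n)
C = log³(n) is O(log³ n)

Therefore, the order from fastest to slowest is: B > A > C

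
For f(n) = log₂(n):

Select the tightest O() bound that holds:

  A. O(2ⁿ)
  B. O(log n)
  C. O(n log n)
B

f(n) = log₂(n) is O(log n).
All listed options are valid Big-O bounds (upper bounds),
but O(log n) is the tightest (smallest valid bound).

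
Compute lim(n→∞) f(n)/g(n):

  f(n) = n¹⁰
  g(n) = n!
0

Since n¹⁰ (O(n¹⁰)) grows slower than n! (O(n!)),
the ratio f(n)/g(n) → 0 as n → ∞.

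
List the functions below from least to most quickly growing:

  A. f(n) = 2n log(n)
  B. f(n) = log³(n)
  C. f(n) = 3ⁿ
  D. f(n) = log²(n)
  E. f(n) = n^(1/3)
D < B < E < A < C

Comparing growth rates:
D = log²(n) is O(log² n)
B = log³(n) is O(log³ n)
E = n^(1/3) is O(n^(1/3))
A = 2n log(n) is O(n log n)
C = 3ⁿ is O(3ⁿ)

Therefore, the order from slowest to fastest is: D < B < E < A < C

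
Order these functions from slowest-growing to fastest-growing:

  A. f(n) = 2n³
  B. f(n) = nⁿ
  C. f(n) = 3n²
C < A < B

Comparing growth rates:
C = 3n² is O(n²)
A = 2n³ is O(n³)
B = nⁿ is O(nⁿ)

Therefore, the order from slowest to fastest is: C < A < B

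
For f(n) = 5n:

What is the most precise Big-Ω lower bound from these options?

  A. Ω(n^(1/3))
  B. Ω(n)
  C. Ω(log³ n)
B

f(n) = 5n is Ω(n).
All listed options are valid Big-Ω bounds (lower bounds),
but Ω(n) is the tightest (largest valid bound).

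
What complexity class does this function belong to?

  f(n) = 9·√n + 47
O(√n)

The dominant term in 9·√n + 47 is 9·√n, which is Θ(√n).
Lower-order terms (47) are asymptotically negligible.
Constants are absorbed, so the tightest bound is O(√n).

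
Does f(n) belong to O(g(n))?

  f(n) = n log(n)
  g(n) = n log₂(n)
True

f(n) = n log(n) and g(n) = n log₂(n) are both O(n log n).
Big-O permits equal growth rates (f ≤ c·g for some c), so f(n) = O(g(n)) is true.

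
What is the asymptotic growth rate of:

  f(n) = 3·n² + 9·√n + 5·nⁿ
Θ(nⁿ)

Order the terms by growth rate: 9·√n ≺ 3·n² ≺ 5·nⁿ.
The fastest-growing term 5·nⁿ dominates as n → ∞; dropping its constant factor gives Θ(nⁿ).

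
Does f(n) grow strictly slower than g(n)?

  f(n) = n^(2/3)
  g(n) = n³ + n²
True

f(n) = n^(2/3) is O(n^(2/3)), and g(n) = n³ + n² is O(n³).
Since O(n^(2/3)) grows strictly slower than O(n³), f(n) = o(g(n)) is true.
This means lim(n→∞) f(n)/g(n) = 0.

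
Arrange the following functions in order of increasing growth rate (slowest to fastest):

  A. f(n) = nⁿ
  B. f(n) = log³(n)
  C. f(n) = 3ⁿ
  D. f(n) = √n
B < D < C < A

Comparing growth rates:
B = log³(n) is O(log³ n)
D = √n is O(√n)
C = 3ⁿ is O(3ⁿ)
A = nⁿ is O(nⁿ)

Therefore, the order from slowest to fastest is: B < D < C < A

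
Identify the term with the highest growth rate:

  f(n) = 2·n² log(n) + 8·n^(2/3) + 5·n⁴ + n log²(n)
5·n⁴

Looking at each term:
  - 2·n² log(n) is O(n² log n)
  - 8·n^(2/3) is O(n^(2/3))
  - 5·n⁴ is O(n⁴)
  - n log²(n) is O(n log² n)

The term 5·n⁴ (O(n⁴)) grows fastest and dominates all others.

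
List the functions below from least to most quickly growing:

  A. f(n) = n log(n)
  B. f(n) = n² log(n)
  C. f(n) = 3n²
A < C < B

Comparing growth rates:
A = n log(n) is O(n log n)
C = 3n² is O(n²)
B = n² log(n) is O(n² log n)

Therefore, the order from slowest to fastest is: A < C < B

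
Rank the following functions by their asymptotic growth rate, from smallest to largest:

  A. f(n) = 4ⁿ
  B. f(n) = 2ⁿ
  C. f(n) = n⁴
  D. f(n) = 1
D < C < B < A

Comparing growth rates:
D = 1 is O(1)
C = n⁴ is O(n⁴)
B = 2ⁿ is O(2ⁿ)
A = 4ⁿ is O(4ⁿ)

Therefore, the order from slowest to fastest is: D < C < B < A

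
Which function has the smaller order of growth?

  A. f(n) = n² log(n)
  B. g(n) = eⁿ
A

f(n) = n² log(n) is O(n² log n), while g(n) = eⁿ is O(eⁿ).
Since O(n² log n) grows slower than O(eⁿ), f(n) is dominated.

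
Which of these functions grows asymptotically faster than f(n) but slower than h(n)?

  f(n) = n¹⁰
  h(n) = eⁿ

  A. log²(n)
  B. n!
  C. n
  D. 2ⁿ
D

We need g(n) with n¹⁰ = o(g(n)) and g(n) = o(eⁿ), i.e. O(n¹⁰) ≺ g ≺ O(eⁿ).
Check each option:
  A. log²(n) — O(log² n) does not grow strictly faster than f(n)
  B. n! — O(n!) does not grow strictly slower than h(n)
  C. n — O(n) does not grow strictly faster than f(n)
  D. 2ⁿ — O(2ⁿ) is strictly between O(n¹⁰) and O(eⁿ) ✓

Only option D (2ⁿ) lies strictly between.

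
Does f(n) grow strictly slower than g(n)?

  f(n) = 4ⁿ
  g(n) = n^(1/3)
False

f(n) = 4ⁿ is O(4ⁿ), and g(n) = n^(1/3) is O(n^(1/3)).
Since O(4ⁿ) grows faster than or equal to O(n^(1/3)), f(n) = o(g(n)) is false.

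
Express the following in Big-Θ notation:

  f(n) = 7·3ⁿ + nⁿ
Θ(nⁿ)

Order the terms by growth rate: 7·3ⁿ ≺ nⁿ.
The fastest-growing term nⁿ dominates as n → ∞; dropping its constant factor gives Θ(nⁿ).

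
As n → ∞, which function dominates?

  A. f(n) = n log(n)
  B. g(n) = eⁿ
B

f(n) = n log(n) is O(n log n), while g(n) = eⁿ is O(eⁿ).
Since O(eⁿ) grows faster than O(n log n), g(n) dominates.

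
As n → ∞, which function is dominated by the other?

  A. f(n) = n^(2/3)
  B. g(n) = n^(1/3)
B

f(n) = n^(2/3) is O(n^(2/3)), while g(n) = n^(1/3) is O(n^(1/3)).
Since O(n^(1/3)) grows slower than O(n^(2/3)), g(n) is dominated.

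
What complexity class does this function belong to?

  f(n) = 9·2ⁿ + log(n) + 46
O(2ⁿ)

The dominant term in 9·2ⁿ + log(n) + 46 is 9·2ⁿ, which is Θ(2ⁿ).
Lower-order terms (log(n), 46) are asymptotically negligible.
Constants are absorbed, so the tightest bound is O(2ⁿ).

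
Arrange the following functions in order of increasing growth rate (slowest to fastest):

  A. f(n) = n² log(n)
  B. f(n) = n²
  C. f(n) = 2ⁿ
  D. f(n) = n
D < B < A < C

Comparing growth rates:
D = n is O(n)
B = n² is O(n²)
A = n² log(n) is O(n² log n)
C = 2ⁿ is O(2ⁿ)

Therefore, the order from slowest to fastest is: D < B < A < C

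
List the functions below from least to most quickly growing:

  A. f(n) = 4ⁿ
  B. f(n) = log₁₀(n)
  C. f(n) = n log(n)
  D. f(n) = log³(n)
B < D < C < A

Comparing growth rates:
B = log₁₀(n) is O(log n)
D = log³(n) is O(log³ n)
C = n log(n) is O(n log n)
A = 4ⁿ is O(4ⁿ)

Therefore, the order from slowest to fastest is: B < D < C < A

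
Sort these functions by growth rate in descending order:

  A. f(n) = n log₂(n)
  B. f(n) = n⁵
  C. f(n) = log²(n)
B > A > C

Comparing growth rates:
B = n⁵ is O(n⁵)
A = n log₂(n) is O(n log n)
C = log²(n) is O(log² n)

Therefore, the order from fastest to slowest is: B > A > C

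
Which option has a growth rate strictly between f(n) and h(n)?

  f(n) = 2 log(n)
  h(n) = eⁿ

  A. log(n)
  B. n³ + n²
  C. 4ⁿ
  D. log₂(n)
B

We need g(n) with 2 log(n) = o(g(n)) and g(n) = o(eⁿ), i.e. O(log n) ≺ g ≺ O(eⁿ).
Check each option:
  A. log(n) — O(log n) does not grow strictly faster than f(n)
  B. n³ + n² — O(n³) is strictly between O(log n) and O(eⁿ) ✓
  C. 4ⁿ — O(4ⁿ) does not grow strictly slower than h(n)
  D. log₂(n) — O(log n) does not grow strictly faster than f(n)

Only option B (n³ + n²) lies strictly between.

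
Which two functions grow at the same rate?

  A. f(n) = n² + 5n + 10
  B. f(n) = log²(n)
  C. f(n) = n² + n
A and C

Examining each function:
  A. n² + 5n + 10 is O(n²)
  B. log²(n) is O(log² n)
  C. n² + n is O(n²)

Functions A and C both have the same complexity class.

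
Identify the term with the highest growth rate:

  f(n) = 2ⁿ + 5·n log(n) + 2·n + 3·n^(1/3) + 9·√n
2ⁿ

Looking at each term:
  - 2ⁿ is O(2ⁿ)
  - 5·n log(n) is O(n log n)
  - 2·n is O(n)
  - 3·n^(1/3) is O(n^(1/3))
  - 9·√n is O(√n)

The term 2ⁿ (O(2ⁿ)) grows fastest and dominates all others.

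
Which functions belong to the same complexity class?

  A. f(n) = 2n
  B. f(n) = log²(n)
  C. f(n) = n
A and C

Examining each function:
  A. 2n is O(n)
  B. log²(n) is O(log² n)
  C. n is O(n)

Functions A and C both have the same complexity class.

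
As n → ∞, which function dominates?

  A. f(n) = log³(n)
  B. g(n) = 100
A

f(n) = log³(n) is O(log³ n), while g(n) = 100 is O(1).
Since O(log³ n) grows faster than O(1), f(n) dominates.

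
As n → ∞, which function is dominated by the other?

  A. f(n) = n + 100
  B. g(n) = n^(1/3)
B

f(n) = n + 100 is O(n), while g(n) = n^(1/3) is O(n^(1/3)).
Since O(n^(1/3)) grows slower than O(n), g(n) is dominated.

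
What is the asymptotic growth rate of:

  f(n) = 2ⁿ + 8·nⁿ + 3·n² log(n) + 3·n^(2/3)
Θ(nⁿ)

Order the terms by growth rate: 3·n^(2/3) ≺ 3·n² log(n) ≺ 2ⁿ ≺ 8·nⁿ.
The fastest-growing term 8·nⁿ dominates as n → ∞; dropping its constant factor gives Θ(nⁿ).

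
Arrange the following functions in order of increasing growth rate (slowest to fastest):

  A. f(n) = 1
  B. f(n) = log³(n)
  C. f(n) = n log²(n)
A < B < C

Comparing growth rates:
A = 1 is O(1)
B = log³(n) is O(log³ n)
C = n log²(n) is O(n log² n)

Therefore, the order from slowest to fastest is: A < B < C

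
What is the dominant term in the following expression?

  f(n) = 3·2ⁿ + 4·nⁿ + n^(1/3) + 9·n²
4·nⁿ

Looking at each term:
  - 3·2ⁿ is O(2ⁿ)
  - 4·nⁿ is O(nⁿ)
  - n^(1/3) is O(n^(1/3))
  - 9·n² is O(n²)

The term 4·nⁿ (O(nⁿ)) grows fastest and dominates all others.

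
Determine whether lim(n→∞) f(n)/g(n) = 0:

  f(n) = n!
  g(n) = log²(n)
False

f(n) = n! is O(n!), and g(n) = log²(n) is O(log² n).
Since O(n!) grows faster than or equal to O(log² n), f(n) = o(g(n)) is false.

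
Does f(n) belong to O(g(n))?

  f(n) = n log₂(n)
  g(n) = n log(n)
True

f(n) = n log₂(n) and g(n) = n log(n) are both O(n log n).
Big-O permits equal growth rates (f ≤ c·g for some c), so f(n) = O(g(n)) is true.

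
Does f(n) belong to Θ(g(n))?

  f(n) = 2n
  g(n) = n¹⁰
False

f(n) = 2n is O(n), and g(n) = n¹⁰ is O(n¹⁰).
Since they have different growth rates, f(n) = Θ(g(n)) is false.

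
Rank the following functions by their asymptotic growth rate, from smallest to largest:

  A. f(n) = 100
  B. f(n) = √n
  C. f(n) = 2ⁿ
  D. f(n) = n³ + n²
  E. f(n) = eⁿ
A < B < D < C < E

Comparing growth rates:
A = 100 is O(1)
B = √n is O(√n)
D = n³ + n² is O(n³)
C = 2ⁿ is O(2ⁿ)
E = eⁿ is O(eⁿ)

Therefore, the order from slowest to fastest is: A < B < D < C < E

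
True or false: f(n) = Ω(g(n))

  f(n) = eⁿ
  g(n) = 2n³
True

f(n) = eⁿ is O(eⁿ), and g(n) = 2n³ is O(n³).
Since O(eⁿ) grows at least as fast as O(n³), f(n) = Ω(g(n)) is true.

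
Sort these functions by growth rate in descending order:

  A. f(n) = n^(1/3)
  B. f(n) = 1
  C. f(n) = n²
C > A > B

Comparing growth rates:
C = n² is O(n²)
A = n^(1/3) is O(n^(1/3))
B = 1 is O(1)

Therefore, the order from fastest to slowest is: C > A > B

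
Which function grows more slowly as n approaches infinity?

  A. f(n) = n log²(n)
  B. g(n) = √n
B

f(n) = n log²(n) is O(n log² n), while g(n) = √n is O(√n).
Since O(√n) grows slower than O(n log² n), g(n) is dominated.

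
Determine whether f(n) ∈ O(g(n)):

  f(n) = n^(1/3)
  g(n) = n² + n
True

f(n) = n^(1/3) is O(n^(1/3)), and g(n) = n² + n is O(n²).
Since O(n^(1/3)) ⊆ O(n²) (f grows no faster than g), f(n) = O(g(n)) is true.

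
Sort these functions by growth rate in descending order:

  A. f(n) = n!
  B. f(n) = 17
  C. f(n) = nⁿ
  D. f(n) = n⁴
C > A > D > B

Comparing growth rates:
C = nⁿ is O(nⁿ)
A = n! is O(n!)
D = n⁴ is O(n⁴)
B = 17 is O(1)

Therefore, the order from fastest to slowest is: C > A > D > B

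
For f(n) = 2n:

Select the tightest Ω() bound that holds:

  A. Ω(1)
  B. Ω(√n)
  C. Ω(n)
C

f(n) = 2n is Ω(n).
All listed options are valid Big-Ω bounds (lower bounds),
but Ω(n) is the tightest (largest valid bound).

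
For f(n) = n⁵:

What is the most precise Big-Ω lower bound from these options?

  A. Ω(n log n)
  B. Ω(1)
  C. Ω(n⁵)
C

f(n) = n⁵ is Ω(n⁵).
All listed options are valid Big-Ω bounds (lower bounds),
but Ω(n⁵) is the tightest (largest valid bound).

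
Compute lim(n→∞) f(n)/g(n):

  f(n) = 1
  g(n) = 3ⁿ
0

Since 1 (O(1)) grows slower than 3ⁿ (O(3ⁿ)),
the ratio f(n)/g(n) → 0 as n → ∞.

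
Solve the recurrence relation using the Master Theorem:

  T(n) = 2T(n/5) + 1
Θ(n^log₅(2))

Master Theorem: a = 2, b = 5, f(n) = 1.
Compute the critical exponent d = log₅(2) = 0.431.
Compare f(n) = Θ(1) against n^d:
  k = 0 < d = 0.431, so f(n) = O(n^(d-ε)) — Case 1.
  The recursion cost dominates: T(n) = Θ(n^d) = Θ(n^log₅(2)).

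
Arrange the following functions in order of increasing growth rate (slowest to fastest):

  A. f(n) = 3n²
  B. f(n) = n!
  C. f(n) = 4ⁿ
A < C < B

Comparing growth rates:
A = 3n² is O(n²)
C = 4ⁿ is O(4ⁿ)
B = n! is O(n!)

Therefore, the order from slowest to fastest is: A < C < B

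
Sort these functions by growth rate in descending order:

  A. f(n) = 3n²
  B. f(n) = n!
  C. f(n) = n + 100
B > A > C

Comparing growth rates:
B = n! is O(n!)
A = 3n² is O(n²)
C = n + 100 is O(n)

Therefore, the order from fastest to slowest is: B > A > C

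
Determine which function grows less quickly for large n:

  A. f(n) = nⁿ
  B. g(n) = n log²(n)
B

f(n) = nⁿ is O(nⁿ), while g(n) = n log²(n) is O(n log² n).
Since O(n log² n) grows slower than O(nⁿ), g(n) is dominated.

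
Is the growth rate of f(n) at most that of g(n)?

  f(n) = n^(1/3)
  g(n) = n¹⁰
True

f(n) = n^(1/3) is O(n^(1/3)), and g(n) = n¹⁰ is O(n¹⁰).
Since O(n^(1/3)) ⊆ O(n¹⁰) (f grows no faster than g), f(n) = O(g(n)) is true.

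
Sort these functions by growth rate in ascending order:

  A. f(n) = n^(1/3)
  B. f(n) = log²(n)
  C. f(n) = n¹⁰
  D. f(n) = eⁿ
B < A < C < D

Comparing growth rates:
B = log²(n) is O(log² n)
A = n^(1/3) is O(n^(1/3))
C = n¹⁰ is O(n¹⁰)
D = eⁿ is O(eⁿ)

Therefore, the order from slowest to fastest is: B < A < C < D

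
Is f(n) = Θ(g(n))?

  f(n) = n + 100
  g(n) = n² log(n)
False

f(n) = n + 100 is O(n), and g(n) = n² log(n) is O(n² log n).
Since they have different growth rates, f(n) = Θ(g(n)) is false.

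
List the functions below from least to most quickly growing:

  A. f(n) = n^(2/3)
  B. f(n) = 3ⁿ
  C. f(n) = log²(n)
C < A < B

Comparing growth rates:
C = log²(n) is O(log² n)
A = n^(2/3) is O(n^(2/3))
B = 3ⁿ is O(3ⁿ)

Therefore, the order from slowest to fastest is: C < A < B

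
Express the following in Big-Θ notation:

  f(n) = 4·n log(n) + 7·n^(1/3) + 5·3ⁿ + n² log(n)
Θ(3ⁿ)

Order the terms by growth rate: 7·n^(1/3) ≺ 4·n log(n) ≺ n² log(n) ≺ 5·3ⁿ.
The fastest-growing term 5·3ⁿ dominates as n → ∞; dropping its constant factor gives Θ(3ⁿ).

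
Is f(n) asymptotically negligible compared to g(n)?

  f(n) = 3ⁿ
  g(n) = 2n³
False

f(n) = 3ⁿ is O(3ⁿ), and g(n) = 2n³ is O(n³).
Since O(3ⁿ) grows faster than or equal to O(n³), f(n) = o(g(n)) is false.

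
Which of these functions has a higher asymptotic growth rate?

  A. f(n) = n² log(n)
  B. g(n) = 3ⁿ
B

f(n) = n² log(n) is O(n² log n), while g(n) = 3ⁿ is O(3ⁿ).
Since O(3ⁿ) grows faster than O(n² log n), g(n) dominates.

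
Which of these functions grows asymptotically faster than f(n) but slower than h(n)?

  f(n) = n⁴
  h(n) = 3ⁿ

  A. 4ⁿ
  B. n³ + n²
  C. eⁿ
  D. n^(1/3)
C

We need g(n) with n⁴ = o(g(n)) and g(n) = o(3ⁿ), i.e. O(n⁴) ≺ g ≺ O(3ⁿ).
Check each option:
  A. 4ⁿ — O(4ⁿ) does not grow strictly slower than h(n)
  B. n³ + n² — O(n³) does not grow strictly faster than f(n)
  C. eⁿ — O(eⁿ) is strictly between O(n⁴) and O(3ⁿ) ✓
  D. n^(1/3) — O(n^(1/3)) does not grow strictly faster than f(n)

Only option C (eⁿ) lies strictly between.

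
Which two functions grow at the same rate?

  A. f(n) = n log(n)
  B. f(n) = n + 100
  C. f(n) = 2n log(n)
A and C

Examining each function:
  A. n log(n) is O(n log n)
  B. n + 100 is O(n)
  C. 2n log(n) is O(n log n)

Functions A and C both have the same complexity class.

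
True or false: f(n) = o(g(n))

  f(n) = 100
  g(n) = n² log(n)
True

f(n) = 100 is O(1), and g(n) = n² log(n) is O(n² log n).
Since O(1) grows strictly slower than O(n² log n), f(n) = o(g(n)) is true.
This means lim(n→∞) f(n)/g(n) = 0.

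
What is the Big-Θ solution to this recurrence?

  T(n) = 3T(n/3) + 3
Θ(n)

Master Theorem: a = 3, b = 3, f(n) = 3.
Compute the critical exponent d = log₃(3) = 1.
Compare f(n) = Θ(1) against n^d:
  k = 0 < d = 1, so f(n) = O(n^(d-ε)) — Case 1.
  The recursion cost dominates: T(n) = Θ(n^d) = Θ(n).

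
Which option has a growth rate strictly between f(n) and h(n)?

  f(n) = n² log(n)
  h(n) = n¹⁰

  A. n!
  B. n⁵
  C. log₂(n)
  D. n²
B

We need g(n) with n² log(n) = o(g(n)) and g(n) = o(n¹⁰), i.e. O(n² log n) ≺ g ≺ O(n¹⁰).
Check each option:
  A. n! — O(n!) does not grow strictly slower than h(n)
  B. n⁵ — O(n⁵) is strictly between O(n² log n) and O(n¹⁰) ✓
  C. log₂(n) — O(log n) does not grow strictly faster than f(n)
  D. n² — O(n²) does not grow strictly faster than f(n)

Only option B (n⁵) lies strictly between.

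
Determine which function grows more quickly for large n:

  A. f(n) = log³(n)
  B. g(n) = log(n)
A

f(n) = log³(n) is O(log³ n), while g(n) = log(n) is O(log n).
Since O(log³ n) grows faster than O(log n), f(n) dominates.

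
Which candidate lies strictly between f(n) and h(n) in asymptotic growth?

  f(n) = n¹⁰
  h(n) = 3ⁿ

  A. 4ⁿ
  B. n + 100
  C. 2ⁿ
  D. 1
C

We need g(n) with n¹⁰ = o(g(n)) and g(n) = o(3ⁿ), i.e. O(n¹⁰) ≺ g ≺ O(3ⁿ).
Check each option:
  A. 4ⁿ — O(4ⁿ) does not grow strictly slower than h(n)
  B. n + 100 — O(n) does not grow strictly faster than f(n)
  C. 2ⁿ — O(2ⁿ) is strictly between O(n¹⁰) and O(3ⁿ) ✓
  D. 1 — O(1) does not grow strictly faster than f(n)

Only option C (2ⁿ) lies strictly between.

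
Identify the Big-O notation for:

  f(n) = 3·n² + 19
O(n²)

The dominant term in 3·n² + 19 is 3·n², which is Θ(n²).
Lower-order terms (19) are asymptotically negligible.
Constants are absorbed, so the tightest bound is O(n²).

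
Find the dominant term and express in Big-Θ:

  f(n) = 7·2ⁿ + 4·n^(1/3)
Θ(2ⁿ)

Order the terms by growth rate: 4·n^(1/3) ≺ 7·2ⁿ.
The fastest-growing term 7·2ⁿ dominates as n → ∞; dropping its constant factor gives Θ(2ⁿ).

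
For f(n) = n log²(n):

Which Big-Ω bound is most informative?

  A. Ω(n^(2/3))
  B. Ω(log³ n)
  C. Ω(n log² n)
C

f(n) = n log²(n) is Ω(n log² n).
All listed options are valid Big-Ω bounds (lower bounds),
but Ω(n log² n) is the tightest (largest valid bound).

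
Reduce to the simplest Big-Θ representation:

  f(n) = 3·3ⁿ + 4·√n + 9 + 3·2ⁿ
Θ(3ⁿ)

Order the terms by growth rate: 9 ≺ 4·√n ≺ 3·2ⁿ ≺ 3·3ⁿ.
The fastest-growing term 3·3ⁿ dominates as n → ∞; dropping its constant factor gives Θ(3ⁿ).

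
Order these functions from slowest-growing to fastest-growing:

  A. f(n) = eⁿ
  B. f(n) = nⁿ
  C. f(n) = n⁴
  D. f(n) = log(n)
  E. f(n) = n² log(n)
D < E < C < A < B

Comparing growth rates:
D = log(n) is O(log n)
E = n² log(n) is O(n² log n)
C = n⁴ is O(n⁴)
A = eⁿ is O(eⁿ)
B = nⁿ is O(nⁿ)

Therefore, the order from slowest to fastest is: D < E < C < A < B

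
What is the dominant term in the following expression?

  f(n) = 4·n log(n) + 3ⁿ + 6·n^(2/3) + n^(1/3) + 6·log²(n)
3ⁿ

Looking at each term:
  - 4·n log(n) is O(n log n)
  - 3ⁿ is O(3ⁿ)
  - 6·n^(2/3) is O(n^(2/3))
  - n^(1/3) is O(n^(1/3))
  - 6·log²(n) is O(log² n)

The term 3ⁿ (O(3ⁿ)) grows fastest and dominates all others.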